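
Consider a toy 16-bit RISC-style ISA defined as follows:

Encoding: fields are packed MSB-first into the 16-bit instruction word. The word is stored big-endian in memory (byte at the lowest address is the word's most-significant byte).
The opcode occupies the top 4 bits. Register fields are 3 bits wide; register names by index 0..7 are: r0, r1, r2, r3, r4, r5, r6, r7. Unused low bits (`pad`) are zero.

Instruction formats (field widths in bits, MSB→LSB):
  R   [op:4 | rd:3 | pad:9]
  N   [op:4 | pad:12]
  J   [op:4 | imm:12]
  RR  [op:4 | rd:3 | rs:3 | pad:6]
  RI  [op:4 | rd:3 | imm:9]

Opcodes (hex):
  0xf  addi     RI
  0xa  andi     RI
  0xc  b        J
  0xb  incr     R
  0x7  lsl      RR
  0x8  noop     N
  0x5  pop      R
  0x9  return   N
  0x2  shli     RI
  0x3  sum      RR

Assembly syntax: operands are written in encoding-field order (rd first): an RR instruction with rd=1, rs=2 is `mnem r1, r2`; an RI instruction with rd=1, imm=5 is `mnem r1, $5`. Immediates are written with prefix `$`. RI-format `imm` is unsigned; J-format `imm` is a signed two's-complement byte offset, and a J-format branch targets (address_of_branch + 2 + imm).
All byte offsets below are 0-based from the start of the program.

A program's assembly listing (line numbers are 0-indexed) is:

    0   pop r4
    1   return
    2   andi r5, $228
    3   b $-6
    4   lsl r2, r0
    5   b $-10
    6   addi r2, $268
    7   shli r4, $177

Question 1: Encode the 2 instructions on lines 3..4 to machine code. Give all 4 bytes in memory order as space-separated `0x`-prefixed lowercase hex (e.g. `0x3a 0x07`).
0xcf 0xfa 0x74 0x00

3. b fields op=0xc:4|imm=-6:12 → word cffah → cf fa
4. lsl fields op=0x7:4|rd=2:3|rs=0:3|pad=0:6 → word 7400h → 74 00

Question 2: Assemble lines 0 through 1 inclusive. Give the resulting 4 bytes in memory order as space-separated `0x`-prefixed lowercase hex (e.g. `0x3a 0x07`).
0x58 0x00 0x90 0x00

L0: pop op=0x5:4|rd=4:3|pad=0:9 ⇒ 0x5800 ⇒ big 58 00
L1: return op=0x9:4|pad=0:12 ⇒ 0x9000 ⇒ big 90 00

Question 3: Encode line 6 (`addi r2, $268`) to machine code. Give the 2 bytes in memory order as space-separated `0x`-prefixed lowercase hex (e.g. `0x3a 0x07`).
L6: addi op=0xf:4|rd=2:3|imm=268:9 ⇒ 0xf50c ⇒ big f5 0c

0xf5 0x0c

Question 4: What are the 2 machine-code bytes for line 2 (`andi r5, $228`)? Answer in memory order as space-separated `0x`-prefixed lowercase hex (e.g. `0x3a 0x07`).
0xaa 0xe4

L2: andi op=0xa:4|rd=5:3|imm=228:9 ⇒ 0xaae4 ⇒ big aa e4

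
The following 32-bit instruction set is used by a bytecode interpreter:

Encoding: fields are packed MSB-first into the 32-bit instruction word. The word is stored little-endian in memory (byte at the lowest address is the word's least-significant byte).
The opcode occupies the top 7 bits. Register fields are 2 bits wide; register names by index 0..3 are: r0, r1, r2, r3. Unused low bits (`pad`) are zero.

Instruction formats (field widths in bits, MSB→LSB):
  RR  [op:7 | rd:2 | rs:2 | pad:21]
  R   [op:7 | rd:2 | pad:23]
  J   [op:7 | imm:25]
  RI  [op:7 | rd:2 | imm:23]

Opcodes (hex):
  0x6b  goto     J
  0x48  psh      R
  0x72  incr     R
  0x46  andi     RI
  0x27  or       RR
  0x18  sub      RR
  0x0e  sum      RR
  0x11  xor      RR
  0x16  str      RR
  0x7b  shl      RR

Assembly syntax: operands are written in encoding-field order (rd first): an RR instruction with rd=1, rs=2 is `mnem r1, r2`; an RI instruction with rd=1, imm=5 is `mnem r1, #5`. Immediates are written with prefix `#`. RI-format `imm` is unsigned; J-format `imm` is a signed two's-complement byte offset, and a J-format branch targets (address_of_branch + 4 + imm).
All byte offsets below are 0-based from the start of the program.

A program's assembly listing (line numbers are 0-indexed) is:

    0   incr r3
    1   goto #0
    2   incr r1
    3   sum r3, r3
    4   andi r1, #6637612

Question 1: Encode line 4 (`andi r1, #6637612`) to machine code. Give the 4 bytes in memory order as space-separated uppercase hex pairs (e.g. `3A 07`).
2C 48 E5 8C

line 4 (andi): pack op=0x46:7|rd=1:2|imm=6637612:23 = 0x8ce5482c; little→ 2c 48 e5 8c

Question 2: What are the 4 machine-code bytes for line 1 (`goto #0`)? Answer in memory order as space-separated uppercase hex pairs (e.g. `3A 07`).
1. goto fields op=0x6b:7|imm=0:25 → word d6000000h → 00 00 00 d6

00 00 00 D6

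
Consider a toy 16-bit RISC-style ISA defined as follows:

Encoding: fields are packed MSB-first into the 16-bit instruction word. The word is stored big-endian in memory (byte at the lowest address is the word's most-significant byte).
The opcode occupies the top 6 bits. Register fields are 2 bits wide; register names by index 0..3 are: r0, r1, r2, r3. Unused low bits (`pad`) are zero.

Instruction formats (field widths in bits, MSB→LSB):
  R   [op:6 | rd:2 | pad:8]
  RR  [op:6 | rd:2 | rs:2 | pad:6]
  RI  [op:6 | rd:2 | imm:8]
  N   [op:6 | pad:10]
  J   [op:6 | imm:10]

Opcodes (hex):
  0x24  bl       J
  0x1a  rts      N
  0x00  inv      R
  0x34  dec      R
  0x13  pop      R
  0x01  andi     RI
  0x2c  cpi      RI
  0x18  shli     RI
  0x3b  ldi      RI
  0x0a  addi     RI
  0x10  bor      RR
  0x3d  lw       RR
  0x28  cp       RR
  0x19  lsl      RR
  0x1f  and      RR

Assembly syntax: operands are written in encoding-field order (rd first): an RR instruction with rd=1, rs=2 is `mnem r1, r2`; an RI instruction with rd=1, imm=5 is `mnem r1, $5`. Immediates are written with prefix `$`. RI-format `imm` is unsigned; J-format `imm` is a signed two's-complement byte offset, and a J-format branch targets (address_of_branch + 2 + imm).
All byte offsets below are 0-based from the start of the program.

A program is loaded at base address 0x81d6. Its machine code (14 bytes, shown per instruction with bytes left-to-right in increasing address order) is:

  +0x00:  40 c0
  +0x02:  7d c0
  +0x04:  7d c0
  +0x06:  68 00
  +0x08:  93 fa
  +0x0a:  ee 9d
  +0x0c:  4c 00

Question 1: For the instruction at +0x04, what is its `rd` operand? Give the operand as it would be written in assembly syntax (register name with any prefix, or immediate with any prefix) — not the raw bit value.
r1

+0x04: 7d c0 ⇒ word 0x7dc0 (big)
  top 6b → 0x1f → and [RR]
  rd@[9:8]=0x1 ⇒ r1
  rs@[7:6]=0x3 ⇒ r3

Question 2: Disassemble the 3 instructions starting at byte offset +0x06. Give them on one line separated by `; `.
off 0x06: read 68 00 as big → 0x6800
  opcode bits[15:10]=0x1a: rts/N
off 0x08: read 93 fa as big → 0x93fa
  opcode bits[15:10]=0x24: bl/J
  imm: (w>>0)&0x3ff=0x3fa (s10→-6) → $-6
off 0x0a: read ee 9d as big → 0xee9d
  opcode bits[15:10]=0x3b: ldi/RI
  rd: (w>>8)&0x3=0x2 → r2
  imm: (w>>0)&0xff=0x9d → $157

rts; bl $-6; ldi r2, $157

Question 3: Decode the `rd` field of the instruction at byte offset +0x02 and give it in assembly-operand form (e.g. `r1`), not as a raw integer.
+0x02: 7d c0 ⇒ word 0x7dc0 (big)
  top 6b → 0x1f → and [RR]
  rd: (w>>8)&0x3=0x1 → r1
  rs: (w>>6)&0x3=0x3 → r3

r1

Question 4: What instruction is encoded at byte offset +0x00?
bor r0, r3

+0x00: 40 c0 ⇒ word 0x40c0 (big)
  op=0x40c0>>10=0x10 ⇒ bor (RR)
  rd@[9:8]=0x0 ⇒ r0
  rs@[7:6]=0x3 ⇒ r3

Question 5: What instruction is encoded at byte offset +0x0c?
off 0x0c: read 4c 00 as big → 0x4c00
  opcode bits[15:10]=0x13: pop/R
  [9:8] rd=0 = r0

pop r0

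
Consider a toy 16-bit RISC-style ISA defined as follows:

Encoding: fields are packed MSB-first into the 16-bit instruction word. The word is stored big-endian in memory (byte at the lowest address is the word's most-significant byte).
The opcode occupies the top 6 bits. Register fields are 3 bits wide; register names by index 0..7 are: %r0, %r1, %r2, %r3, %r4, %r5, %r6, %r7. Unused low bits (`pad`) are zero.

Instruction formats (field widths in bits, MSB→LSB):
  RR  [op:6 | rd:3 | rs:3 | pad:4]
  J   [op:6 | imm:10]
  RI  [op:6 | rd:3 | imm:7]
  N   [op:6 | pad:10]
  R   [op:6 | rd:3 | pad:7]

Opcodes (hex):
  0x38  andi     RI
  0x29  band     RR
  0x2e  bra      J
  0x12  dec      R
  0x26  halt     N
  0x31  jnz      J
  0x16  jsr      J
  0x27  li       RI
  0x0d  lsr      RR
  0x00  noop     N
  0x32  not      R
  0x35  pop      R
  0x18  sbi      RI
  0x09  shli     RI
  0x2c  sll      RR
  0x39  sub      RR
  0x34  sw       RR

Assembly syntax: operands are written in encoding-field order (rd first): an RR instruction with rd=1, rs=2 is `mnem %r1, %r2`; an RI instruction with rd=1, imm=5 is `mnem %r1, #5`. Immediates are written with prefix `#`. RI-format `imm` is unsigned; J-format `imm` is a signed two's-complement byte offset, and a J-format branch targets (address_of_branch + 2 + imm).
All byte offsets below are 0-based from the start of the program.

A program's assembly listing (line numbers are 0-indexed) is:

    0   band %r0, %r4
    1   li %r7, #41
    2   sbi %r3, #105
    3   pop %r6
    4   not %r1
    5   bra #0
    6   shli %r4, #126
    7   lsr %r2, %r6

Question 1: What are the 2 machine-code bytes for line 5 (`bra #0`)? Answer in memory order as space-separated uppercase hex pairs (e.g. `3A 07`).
B8 00

5. bra fields op=0x2e:6|imm=0:10 → word b800h → b8 00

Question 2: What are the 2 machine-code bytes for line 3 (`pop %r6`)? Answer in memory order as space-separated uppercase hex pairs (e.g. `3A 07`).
D7 00

3. pop fields op=0x35:6|rd=6:3|pad=0:7 → word d700h → d7 00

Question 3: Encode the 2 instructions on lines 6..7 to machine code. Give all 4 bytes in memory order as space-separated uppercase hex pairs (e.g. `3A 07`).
line 6 (shli): pack op=0x9:6|rd=4:3|imm=126:7 = 0x267e; big→ 26 7e
line 7 (lsr): pack op=0xd:6|rd=2:3|rs=6:3|pad=0:4 = 0x3560; big→ 35 60

26 7E 35 60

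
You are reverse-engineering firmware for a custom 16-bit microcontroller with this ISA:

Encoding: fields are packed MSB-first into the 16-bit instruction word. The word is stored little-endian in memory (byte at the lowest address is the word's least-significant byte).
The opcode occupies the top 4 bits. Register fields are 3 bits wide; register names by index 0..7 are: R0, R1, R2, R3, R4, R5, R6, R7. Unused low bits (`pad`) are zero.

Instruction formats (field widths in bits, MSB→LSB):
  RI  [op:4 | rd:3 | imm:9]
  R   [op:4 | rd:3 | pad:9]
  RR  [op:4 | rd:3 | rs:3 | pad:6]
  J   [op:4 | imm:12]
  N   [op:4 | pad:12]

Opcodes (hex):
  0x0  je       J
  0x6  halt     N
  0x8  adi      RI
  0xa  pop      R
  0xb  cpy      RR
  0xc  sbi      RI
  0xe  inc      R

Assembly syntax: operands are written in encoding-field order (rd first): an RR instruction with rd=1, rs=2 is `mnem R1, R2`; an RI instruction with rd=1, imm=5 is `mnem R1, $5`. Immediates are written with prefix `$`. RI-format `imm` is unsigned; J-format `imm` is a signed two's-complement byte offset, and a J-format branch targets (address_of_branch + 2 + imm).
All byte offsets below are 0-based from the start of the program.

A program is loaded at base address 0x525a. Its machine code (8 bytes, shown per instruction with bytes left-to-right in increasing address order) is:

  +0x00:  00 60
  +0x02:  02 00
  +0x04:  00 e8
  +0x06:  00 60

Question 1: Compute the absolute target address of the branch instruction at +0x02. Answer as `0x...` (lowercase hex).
@+02  little-endian(02 00) = 0x0002
  op=0x0002>>12=0x0 ⇒ je (J)
  imm@[11:0]=0x2 ⇒ $2
  target = base 0x525a + off 0x02 + 2 + imm 2 = 0x5260

0x5260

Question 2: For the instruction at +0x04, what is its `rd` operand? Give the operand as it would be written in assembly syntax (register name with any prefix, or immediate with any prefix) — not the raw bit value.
R4

[04] 00 e8 → 0xe800
  opcode bits[15:12]=0xe: inc/R
  rd: (w>>9)&0x7=0x4 → R4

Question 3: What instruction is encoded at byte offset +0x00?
halt

[00] 00 60 → 0x6000
  opcode bits[15:12]=0x6: halt/N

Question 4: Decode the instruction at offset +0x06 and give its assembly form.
[06] 00 60 → 0x6000
  op=0x6000>>12=0x6 ⇒ halt (N)

halt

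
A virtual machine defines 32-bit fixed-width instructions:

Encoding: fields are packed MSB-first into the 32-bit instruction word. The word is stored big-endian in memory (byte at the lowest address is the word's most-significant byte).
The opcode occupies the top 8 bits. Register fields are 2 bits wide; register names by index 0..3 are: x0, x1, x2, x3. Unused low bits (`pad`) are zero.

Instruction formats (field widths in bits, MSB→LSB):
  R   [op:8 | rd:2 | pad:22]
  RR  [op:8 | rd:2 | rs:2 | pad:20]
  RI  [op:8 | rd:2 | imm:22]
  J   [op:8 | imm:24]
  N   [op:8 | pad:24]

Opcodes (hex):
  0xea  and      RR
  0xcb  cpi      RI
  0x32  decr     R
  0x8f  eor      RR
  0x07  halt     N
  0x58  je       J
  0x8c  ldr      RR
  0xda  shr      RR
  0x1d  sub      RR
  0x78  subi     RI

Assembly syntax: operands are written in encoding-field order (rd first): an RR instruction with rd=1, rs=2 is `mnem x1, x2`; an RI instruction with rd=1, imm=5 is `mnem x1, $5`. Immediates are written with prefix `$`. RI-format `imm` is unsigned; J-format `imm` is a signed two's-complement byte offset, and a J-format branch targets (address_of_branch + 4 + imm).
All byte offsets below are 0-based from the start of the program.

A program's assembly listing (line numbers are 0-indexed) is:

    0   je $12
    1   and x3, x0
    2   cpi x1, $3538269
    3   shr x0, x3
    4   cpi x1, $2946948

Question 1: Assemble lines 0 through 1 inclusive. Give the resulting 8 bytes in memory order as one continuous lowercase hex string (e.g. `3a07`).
line 0 (je): pack op=0x58:8|imm=12:24 = 0x5800000c; big→ 58 00 00 0c
line 1 (and): pack op=0xea:8|rd=3:2|rs=0:2|pad=0:20 = 0xeac00000; big→ ea c0 00 00

5800000ceac00000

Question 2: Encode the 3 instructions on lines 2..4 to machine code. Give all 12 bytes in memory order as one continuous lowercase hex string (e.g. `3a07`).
line 2 (cpi): pack op=0xcb:8|rd=1:2|imm=3538269:22 = 0xcb75fd5d; big→ cb 75 fd 5d
line 3 (shr): pack op=0xda:8|rd=0:2|rs=3:2|pad=0:20 = 0xda300000; big→ da 30 00 00
line 4 (cpi): pack op=0xcb:8|rd=1:2|imm=2946948:22 = 0xcb6cf784; big→ cb 6c f7 84

cb75fd5dda300000cb6cf784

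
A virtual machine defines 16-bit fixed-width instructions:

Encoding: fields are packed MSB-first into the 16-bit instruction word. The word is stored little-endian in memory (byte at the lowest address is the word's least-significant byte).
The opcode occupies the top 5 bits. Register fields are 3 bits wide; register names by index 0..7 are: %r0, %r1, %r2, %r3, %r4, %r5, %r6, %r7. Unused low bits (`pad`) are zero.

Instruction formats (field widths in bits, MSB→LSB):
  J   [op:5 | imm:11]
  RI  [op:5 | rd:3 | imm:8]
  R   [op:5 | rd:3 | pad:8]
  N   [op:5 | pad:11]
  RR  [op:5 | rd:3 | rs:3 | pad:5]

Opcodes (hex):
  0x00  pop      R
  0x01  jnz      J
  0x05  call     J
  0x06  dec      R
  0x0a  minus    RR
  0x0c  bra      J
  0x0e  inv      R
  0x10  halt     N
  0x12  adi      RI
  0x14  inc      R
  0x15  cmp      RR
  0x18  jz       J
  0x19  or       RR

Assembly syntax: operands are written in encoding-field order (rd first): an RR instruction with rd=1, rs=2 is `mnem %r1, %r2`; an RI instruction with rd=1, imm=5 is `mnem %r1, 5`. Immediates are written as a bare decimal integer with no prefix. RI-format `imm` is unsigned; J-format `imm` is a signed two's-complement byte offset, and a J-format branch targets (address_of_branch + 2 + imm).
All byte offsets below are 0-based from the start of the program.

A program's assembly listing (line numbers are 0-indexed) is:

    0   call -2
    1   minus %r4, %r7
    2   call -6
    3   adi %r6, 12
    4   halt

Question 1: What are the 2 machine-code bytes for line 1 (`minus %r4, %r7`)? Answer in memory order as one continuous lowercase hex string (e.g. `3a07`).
e054

L1: minus op=0xa:5|rd=4:3|rs=7:3|pad=0:5 ⇒ 0x54e0 ⇒ little e0 54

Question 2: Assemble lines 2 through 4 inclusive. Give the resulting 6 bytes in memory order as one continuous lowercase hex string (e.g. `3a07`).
line 2 (call): pack op=0x5:5|imm=-6:11 = 0x2ffa; little→ fa 2f
line 3 (adi): pack op=0x12:5|rd=6:3|imm=12:8 = 0x960c; little→ 0c 96
line 4 (halt): pack op=0x10:5|pad=0:11 = 0x8000; little→ 00 80

fa2f0c960080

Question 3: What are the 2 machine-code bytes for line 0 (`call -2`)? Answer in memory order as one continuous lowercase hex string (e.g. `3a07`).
fe2f

L0: call op=0x5:5|imm=-2:11 ⇒ 0x2ffe ⇒ little fe 2f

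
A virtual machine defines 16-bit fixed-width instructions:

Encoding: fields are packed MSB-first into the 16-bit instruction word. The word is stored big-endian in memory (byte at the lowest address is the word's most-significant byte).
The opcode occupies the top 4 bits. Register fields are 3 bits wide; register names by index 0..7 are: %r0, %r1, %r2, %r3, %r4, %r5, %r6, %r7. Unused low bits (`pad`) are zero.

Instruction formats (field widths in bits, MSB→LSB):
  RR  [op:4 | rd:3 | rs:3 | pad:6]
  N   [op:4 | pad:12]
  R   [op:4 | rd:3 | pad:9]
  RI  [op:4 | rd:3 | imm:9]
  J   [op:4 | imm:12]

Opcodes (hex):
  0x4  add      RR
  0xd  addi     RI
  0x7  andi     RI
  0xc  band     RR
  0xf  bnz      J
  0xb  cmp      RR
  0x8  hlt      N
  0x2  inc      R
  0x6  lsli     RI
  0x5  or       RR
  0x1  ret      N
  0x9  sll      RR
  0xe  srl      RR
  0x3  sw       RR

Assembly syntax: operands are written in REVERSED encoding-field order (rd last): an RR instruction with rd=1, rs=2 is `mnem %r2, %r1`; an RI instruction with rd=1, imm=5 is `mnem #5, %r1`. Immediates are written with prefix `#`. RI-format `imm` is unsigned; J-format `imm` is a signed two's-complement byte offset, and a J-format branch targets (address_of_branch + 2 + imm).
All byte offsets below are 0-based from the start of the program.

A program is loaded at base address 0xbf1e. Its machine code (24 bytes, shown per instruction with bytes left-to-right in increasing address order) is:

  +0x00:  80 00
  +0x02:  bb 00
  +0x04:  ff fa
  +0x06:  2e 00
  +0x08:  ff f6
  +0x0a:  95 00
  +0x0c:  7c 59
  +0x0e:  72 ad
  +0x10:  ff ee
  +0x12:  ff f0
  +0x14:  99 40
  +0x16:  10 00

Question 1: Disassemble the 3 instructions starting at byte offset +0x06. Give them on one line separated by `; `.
+0x06: 2e 00 ⇒ word 0x2e00 (big)
  top 4b → 0x2 → inc [R]
  [11:9] rd=7 = %r7
+0x08: ff f6 ⇒ word 0xfff6 (big)
  top 4b → 0xf → bnz [J]
  [11:0] imm=4086 (s12→-10) = #-10
+0x0a: 95 00 ⇒ word 0x9500 (big)
  top 4b → 0x9 → sll [RR]
  [11:9] rd=2 = %r2
  [8:6] rs=4 = %r4

inc %r7; bnz #-10; sll %r4, %r2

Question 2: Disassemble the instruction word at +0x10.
bnz #-18

+0x10: ff ee ⇒ word 0xffee (big)
  op=0xffee>>12=0xf ⇒ bnz (J)
  [11:0] imm=4078 (s12→-18) = #-18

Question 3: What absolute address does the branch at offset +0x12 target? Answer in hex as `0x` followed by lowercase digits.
0xbf22

[12] ff f0 → 0xfff0
  top 4b → 0xf → bnz [J]
  imm@[11:0]=0xff0 (s12→-16) ⇒ #-16
  target = base 0xbf1e + off 0x12 + 2 + imm -16 = 0xbf22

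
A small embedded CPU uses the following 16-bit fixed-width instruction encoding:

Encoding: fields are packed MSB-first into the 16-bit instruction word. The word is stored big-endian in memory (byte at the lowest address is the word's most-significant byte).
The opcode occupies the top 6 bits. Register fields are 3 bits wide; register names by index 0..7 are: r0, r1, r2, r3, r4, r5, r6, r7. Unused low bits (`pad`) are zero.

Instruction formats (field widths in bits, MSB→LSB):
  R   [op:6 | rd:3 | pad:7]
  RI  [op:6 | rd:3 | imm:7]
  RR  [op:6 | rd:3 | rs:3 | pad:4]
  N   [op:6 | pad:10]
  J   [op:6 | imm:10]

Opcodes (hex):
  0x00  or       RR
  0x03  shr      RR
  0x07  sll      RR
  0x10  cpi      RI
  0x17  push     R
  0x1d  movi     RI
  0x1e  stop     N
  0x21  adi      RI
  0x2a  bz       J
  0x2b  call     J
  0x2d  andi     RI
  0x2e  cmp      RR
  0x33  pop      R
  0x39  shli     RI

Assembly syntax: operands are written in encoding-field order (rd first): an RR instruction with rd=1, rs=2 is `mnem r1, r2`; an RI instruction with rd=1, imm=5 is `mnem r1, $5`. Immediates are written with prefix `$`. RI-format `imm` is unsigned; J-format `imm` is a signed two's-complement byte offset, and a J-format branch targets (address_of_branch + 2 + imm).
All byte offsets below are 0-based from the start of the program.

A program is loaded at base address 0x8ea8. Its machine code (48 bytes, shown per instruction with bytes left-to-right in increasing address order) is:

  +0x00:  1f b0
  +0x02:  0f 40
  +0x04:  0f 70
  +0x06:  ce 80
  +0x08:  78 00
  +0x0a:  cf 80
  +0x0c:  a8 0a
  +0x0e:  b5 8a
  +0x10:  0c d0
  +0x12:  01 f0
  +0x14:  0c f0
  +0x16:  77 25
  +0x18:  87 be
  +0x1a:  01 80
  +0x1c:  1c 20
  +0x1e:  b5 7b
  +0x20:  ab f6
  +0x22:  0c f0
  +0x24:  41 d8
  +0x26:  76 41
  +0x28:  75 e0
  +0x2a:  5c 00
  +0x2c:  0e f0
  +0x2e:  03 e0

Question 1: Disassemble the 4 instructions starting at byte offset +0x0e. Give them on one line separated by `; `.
+0x0e: b5 8a ⇒ word 0xb58a (big)
  top 6b → 0x2d → andi [RI]
  rd: (w>>7)&0x7=0x3 → r3
  imm: (w>>0)&0x7f=0xa → $10
+0x10: 0c d0 ⇒ word 0x0cd0 (big)
  top 6b → 0x3 → shr [RR]
  rd: (w>>7)&0x7=0x1 → r1
  rs: (w>>4)&0x7=0x5 → r5
+0x12: 01 f0 ⇒ word 0x01f0 (big)
  top 6b → 0x0 → or [RR]
  rd: (w>>7)&0x7=0x3 → r3
  rs: (w>>4)&0x7=0x7 → r7
+0x14: 0c f0 ⇒ word 0x0cf0 (big)
  top 6b → 0x3 → shr [RR]
  rd: (w>>7)&0x7=0x1 → r1
  rs: (w>>4)&0x7=0x7 → r7

andi r3, $10; shr r1, r5; or r3, r7; shr r1, r7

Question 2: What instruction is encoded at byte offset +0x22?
off 0x22: read 0c f0 as big → 0x0cf0
  top 6b → 0x3 → shr [RR]
  [9:7] rd=1 = r1
  [6:4] rs=7 = r7

shr r1, r7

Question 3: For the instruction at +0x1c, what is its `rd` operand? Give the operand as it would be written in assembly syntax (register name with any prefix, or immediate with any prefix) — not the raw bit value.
r0

@+1c  big-endian(1c 20) = 0x1c20
  op=0x1c20>>10=0x7 ⇒ sll (RR)
  [9:7] rd=0 = r0
  [6:4] rs=2 = r2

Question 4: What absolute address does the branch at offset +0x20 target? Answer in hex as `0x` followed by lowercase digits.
[20] ab f6 → 0xabf6
  opcode bits[15:10]=0x2a: bz/J
  imm: (w>>0)&0x3ff=0x3f6 (s10→-10) → $-10
  target = base 0x8ea8 + off 0x20 + 2 + imm -10 = 0x8ec0

0x8ec0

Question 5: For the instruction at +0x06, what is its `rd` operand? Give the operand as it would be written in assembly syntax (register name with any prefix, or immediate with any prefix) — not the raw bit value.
off 0x06: read ce 80 as big → 0xce80
  top 6b → 0x33 → pop [R]
  rd: (w>>7)&0x7=0x5 → r5

r5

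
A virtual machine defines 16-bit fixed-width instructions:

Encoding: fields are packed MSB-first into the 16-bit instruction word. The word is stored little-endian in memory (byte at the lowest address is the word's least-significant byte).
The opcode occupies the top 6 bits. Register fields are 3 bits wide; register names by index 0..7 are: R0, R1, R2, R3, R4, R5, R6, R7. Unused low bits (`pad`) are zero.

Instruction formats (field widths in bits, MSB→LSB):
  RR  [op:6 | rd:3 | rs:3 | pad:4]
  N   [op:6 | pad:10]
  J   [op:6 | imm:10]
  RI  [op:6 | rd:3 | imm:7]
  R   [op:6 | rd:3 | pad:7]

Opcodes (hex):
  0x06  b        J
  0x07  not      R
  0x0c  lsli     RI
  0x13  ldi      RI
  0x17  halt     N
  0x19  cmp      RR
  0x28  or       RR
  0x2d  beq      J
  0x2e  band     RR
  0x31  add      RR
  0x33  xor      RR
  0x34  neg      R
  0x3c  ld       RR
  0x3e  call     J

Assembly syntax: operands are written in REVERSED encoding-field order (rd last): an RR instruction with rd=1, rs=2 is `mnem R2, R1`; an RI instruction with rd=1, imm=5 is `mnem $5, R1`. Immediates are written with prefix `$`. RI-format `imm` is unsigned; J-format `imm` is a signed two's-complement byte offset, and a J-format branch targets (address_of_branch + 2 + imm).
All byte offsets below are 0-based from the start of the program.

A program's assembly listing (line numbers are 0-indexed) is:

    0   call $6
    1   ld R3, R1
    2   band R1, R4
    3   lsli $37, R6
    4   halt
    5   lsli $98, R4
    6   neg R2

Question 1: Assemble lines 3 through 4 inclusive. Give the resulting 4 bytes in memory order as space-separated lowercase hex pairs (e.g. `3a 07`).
line 3 (lsli): pack op=0xc:6|rd=6:3|imm=37:7 = 0x3325; little→ 25 33
line 4 (halt): pack op=0x17:6|pad=0:10 = 0x5c00; little→ 00 5c

25 33 00 5c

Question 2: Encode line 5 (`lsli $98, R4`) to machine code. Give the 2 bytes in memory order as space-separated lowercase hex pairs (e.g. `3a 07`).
62 32

L5: lsli op=0xc:6|rd=4:3|imm=98:7 ⇒ 0x3262 ⇒ little 62 32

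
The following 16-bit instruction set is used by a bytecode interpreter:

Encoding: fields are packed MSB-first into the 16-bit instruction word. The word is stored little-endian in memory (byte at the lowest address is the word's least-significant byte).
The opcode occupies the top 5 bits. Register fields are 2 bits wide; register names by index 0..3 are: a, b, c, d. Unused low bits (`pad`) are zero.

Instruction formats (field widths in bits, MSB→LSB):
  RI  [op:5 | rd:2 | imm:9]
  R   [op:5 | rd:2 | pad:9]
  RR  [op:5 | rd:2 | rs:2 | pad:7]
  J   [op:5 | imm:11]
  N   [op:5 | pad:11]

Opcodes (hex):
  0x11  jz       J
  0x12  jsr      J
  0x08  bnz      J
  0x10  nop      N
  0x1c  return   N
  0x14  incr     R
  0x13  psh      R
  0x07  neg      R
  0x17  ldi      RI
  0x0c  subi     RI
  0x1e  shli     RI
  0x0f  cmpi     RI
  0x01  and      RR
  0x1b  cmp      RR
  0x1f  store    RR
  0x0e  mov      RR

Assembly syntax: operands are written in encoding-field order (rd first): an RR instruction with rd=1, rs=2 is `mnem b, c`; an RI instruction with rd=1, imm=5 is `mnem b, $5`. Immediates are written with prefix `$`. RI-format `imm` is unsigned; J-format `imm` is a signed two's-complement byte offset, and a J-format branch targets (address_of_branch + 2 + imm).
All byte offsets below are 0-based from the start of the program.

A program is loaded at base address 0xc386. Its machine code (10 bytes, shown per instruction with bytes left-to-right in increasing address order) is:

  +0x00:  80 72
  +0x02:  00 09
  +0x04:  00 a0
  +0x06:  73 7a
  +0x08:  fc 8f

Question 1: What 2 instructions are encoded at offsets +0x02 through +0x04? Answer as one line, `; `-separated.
and a, c; incr a

off 0x02: read 00 09 as little → 0x0900
  op=0x0900>>11=0x1 ⇒ and (RR)
  [10:9] rd=0 = a
  [8:7] rs=2 = c
off 0x04: read 00 a0 as little → 0xa000
  op=0xa000>>11=0x14 ⇒ incr (R)
  [10:9] rd=0 = a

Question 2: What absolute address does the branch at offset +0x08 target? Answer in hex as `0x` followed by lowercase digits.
off 0x08: read fc 8f as little → 0x8ffc
  top 5b → 0x11 → jz [J]
  imm: (w>>0)&0x7ff=0x7fc (s11→-4) → $-4
  target = base 0xc386 + off 0x08 + 2 + imm -4 = 0xc38c

0xc38c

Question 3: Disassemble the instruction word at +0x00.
@+00  little-endian(80 72) = 0x7280
  opcode bits[15:11]=0xe: mov/RR
  [10:9] rd=1 = b
  [8:7] rs=1 = b

mov b, b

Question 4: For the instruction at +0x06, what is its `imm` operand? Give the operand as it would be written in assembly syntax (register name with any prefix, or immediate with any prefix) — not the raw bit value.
$115

@+06  little-endian(73 7a) = 0x7a73
  top 5b → 0xf → cmpi [RI]
  rd@[10:9]=0x1 ⇒ b
  imm@[8:0]=0x73 ⇒ $115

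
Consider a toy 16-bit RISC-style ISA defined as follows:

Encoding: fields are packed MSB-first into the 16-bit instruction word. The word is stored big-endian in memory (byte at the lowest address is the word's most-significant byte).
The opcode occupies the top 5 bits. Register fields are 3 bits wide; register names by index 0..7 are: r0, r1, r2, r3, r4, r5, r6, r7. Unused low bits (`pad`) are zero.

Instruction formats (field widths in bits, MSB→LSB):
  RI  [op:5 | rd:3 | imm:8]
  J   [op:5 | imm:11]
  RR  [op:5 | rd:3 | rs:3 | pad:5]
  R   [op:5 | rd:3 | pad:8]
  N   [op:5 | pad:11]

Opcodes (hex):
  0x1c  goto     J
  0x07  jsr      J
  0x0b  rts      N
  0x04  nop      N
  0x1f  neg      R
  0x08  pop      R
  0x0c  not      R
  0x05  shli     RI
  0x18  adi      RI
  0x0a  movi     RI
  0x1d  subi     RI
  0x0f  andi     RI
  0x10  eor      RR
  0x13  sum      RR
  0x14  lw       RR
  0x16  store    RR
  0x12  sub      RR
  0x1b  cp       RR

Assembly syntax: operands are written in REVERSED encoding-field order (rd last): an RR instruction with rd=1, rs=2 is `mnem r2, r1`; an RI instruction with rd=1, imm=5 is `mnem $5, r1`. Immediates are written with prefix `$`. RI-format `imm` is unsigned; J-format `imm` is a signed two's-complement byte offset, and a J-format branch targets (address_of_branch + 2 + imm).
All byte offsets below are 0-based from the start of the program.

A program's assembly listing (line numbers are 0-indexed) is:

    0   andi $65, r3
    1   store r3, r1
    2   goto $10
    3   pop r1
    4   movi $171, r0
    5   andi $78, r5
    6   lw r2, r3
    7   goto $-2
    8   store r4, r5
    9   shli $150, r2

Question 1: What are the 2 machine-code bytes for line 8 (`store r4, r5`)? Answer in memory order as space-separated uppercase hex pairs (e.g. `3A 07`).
B5 80

line 8 (store): pack op=0x16:5|rd=5:3|rs=4:3|pad=0:5 = 0xb580; big→ b5 80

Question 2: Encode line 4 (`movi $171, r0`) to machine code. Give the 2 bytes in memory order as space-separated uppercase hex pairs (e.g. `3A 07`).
line 4 (movi): pack op=0xa:5|rd=0:3|imm=171:8 = 0x50ab; big→ 50 ab

50 AB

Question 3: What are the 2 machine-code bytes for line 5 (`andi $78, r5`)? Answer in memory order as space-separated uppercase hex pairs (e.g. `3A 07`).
7D 4E

5. andi fields op=0xf:5|rd=5:3|imm=78:8 → word 7d4eh → 7d 4e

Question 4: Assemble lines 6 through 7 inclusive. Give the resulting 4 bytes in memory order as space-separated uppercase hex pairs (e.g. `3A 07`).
A3 40 E7 FE

line 6 (lw): pack op=0x14:5|rd=3:3|rs=2:3|pad=0:5 = 0xa340; big→ a3 40
line 7 (goto): pack op=0x1c:5|imm=-2:11 = 0xe7fe; big→ e7 fe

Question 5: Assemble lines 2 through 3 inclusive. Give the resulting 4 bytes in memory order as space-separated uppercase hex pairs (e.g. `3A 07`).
E0 0A 41 00

L2: goto op=0x1c:5|imm=10:11 ⇒ 0xe00a ⇒ big e0 0a
L3: pop op=0x8:5|rd=1:3|pad=0:8 ⇒ 0x4100 ⇒ big 41 00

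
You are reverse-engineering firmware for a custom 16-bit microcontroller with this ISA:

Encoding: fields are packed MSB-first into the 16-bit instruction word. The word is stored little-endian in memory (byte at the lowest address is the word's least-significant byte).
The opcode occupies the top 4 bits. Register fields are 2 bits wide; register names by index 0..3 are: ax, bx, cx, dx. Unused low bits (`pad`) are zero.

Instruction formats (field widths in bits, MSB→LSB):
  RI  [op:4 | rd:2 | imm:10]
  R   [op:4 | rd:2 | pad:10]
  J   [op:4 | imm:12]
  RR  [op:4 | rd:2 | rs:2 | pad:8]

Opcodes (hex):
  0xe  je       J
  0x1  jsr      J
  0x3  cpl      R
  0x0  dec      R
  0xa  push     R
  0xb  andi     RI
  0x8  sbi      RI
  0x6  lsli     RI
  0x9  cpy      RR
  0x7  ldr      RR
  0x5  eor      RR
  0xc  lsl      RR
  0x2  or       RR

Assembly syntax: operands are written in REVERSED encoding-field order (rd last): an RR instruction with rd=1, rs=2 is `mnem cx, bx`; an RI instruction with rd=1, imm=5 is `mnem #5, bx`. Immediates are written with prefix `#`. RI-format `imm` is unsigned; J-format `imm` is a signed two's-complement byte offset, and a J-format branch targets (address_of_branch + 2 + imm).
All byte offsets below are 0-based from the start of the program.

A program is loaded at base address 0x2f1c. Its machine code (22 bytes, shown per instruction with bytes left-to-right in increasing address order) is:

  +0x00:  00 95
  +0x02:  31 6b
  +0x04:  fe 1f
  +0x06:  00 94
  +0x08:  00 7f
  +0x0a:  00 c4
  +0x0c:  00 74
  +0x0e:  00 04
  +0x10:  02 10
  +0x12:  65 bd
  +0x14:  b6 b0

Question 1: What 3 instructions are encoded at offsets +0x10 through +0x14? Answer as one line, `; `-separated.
off 0x10: read 02 10 as little → 0x1002
  top 4b → 0x1 → jsr [J]
  [11:0] imm=2 = #2
off 0x12: read 65 bd as little → 0xbd65
  top 4b → 0xb → andi [RI]
  [11:10] rd=3 = dx
  [9:0] imm=357 = #357
off 0x14: read b6 b0 as little → 0xb0b6
  top 4b → 0xb → andi [RI]
  [11:10] rd=0 = ax
  [9:0] imm=182 = #182

jsr #2; andi #357, dx; andi #182, ax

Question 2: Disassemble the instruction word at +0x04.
jsr #-2

off 0x04: read fe 1f as little → 0x1ffe
  opcode bits[15:12]=0x1: jsr/J
  imm@[11:0]=0xffe (s12→-2) ⇒ #-2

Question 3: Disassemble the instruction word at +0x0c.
ldr ax, bx

[0c] 00 74 → 0x7400
  op=0x7400>>12=0x7 ⇒ ldr (RR)
  [11:10] rd=1 = bx
  [9:8] rs=0 = ax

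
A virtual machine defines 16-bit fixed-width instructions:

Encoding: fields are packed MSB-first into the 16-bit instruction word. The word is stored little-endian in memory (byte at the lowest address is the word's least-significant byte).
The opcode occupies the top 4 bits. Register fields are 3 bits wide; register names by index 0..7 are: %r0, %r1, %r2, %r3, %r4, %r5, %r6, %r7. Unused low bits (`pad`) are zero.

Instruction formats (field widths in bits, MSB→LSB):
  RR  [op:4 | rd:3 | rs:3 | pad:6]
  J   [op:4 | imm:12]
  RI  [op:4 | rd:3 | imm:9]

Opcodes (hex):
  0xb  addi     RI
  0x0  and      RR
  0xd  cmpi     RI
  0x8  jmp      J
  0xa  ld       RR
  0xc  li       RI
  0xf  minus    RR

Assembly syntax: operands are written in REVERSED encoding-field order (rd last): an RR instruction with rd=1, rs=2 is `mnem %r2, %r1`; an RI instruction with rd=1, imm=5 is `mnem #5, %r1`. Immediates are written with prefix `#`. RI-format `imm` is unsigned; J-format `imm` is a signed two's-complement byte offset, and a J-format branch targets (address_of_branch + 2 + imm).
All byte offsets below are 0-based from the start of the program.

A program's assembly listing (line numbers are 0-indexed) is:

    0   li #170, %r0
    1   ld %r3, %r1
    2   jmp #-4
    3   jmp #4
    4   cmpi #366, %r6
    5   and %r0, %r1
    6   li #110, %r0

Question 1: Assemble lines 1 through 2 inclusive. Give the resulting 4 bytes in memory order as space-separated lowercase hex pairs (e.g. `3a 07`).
line 1 (ld): pack op=0xa:4|rd=1:3|rs=3:3|pad=0:6 = 0xa2c0; little→ c0 a2
line 2 (jmp): pack op=0x8:4|imm=-4:12 = 0x8ffc; little→ fc 8f

c0 a2 fc 8f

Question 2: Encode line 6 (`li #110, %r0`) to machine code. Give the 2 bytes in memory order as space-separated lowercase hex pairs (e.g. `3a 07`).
L6: li op=0xc:4|rd=0:3|imm=110:9 ⇒ 0xc06e ⇒ little 6e c0

6e c0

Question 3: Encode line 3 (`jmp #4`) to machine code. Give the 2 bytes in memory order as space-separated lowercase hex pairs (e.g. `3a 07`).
3. jmp fields op=0x8:4|imm=4:12 → word 8004h → 04 80

04 80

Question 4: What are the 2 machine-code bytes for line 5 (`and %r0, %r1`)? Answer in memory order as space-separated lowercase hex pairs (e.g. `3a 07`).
5. and fields op=0x0:4|rd=1:3|rs=0:3|pad=0:6 → word 0200h → 00 02

00 02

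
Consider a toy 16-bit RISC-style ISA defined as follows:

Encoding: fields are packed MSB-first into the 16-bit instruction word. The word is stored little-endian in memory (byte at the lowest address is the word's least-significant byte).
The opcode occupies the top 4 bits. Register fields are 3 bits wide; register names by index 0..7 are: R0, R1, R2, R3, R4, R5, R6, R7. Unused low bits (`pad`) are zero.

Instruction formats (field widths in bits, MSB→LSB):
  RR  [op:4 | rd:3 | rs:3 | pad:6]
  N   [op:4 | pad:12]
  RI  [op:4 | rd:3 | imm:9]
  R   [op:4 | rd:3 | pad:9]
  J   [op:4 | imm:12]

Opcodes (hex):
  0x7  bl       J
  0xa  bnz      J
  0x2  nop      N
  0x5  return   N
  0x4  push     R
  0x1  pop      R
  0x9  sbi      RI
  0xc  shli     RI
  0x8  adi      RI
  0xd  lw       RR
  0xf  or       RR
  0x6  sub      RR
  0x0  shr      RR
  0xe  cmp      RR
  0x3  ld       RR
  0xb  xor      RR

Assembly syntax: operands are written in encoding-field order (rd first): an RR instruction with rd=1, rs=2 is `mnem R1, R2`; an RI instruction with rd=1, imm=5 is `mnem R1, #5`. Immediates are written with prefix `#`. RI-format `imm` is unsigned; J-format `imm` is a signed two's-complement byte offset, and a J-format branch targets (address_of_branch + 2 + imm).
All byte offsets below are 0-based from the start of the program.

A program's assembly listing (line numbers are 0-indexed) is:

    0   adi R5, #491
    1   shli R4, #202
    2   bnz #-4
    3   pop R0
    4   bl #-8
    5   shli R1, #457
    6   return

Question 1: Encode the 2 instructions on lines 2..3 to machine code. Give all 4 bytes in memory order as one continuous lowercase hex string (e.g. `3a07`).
line 2 (bnz): pack op=0xa:4|imm=-4:12 = 0xaffc; little→ fc af
line 3 (pop): pack op=0x1:4|rd=0:3|pad=0:9 = 0x1000; little→ 00 10

fcaf0010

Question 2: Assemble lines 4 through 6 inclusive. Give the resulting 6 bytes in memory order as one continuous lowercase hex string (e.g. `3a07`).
line 4 (bl): pack op=0x7:4|imm=-8:12 = 0x7ff8; little→ f8 7f
line 5 (shli): pack op=0xc:4|rd=1:3|imm=457:9 = 0xc3c9; little→ c9 c3
line 6 (return): pack op=0x5:4|pad=0:12 = 0x5000; little→ 00 50

f87fc9c30050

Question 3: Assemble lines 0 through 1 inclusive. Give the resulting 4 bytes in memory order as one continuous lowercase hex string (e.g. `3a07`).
eb8bcac8

L0: adi op=0x8:4|rd=5:3|imm=491:9 ⇒ 0x8beb ⇒ little eb 8b
L1: shli op=0xc:4|rd=4:3|imm=202:9 ⇒ 0xc8ca ⇒ little ca c8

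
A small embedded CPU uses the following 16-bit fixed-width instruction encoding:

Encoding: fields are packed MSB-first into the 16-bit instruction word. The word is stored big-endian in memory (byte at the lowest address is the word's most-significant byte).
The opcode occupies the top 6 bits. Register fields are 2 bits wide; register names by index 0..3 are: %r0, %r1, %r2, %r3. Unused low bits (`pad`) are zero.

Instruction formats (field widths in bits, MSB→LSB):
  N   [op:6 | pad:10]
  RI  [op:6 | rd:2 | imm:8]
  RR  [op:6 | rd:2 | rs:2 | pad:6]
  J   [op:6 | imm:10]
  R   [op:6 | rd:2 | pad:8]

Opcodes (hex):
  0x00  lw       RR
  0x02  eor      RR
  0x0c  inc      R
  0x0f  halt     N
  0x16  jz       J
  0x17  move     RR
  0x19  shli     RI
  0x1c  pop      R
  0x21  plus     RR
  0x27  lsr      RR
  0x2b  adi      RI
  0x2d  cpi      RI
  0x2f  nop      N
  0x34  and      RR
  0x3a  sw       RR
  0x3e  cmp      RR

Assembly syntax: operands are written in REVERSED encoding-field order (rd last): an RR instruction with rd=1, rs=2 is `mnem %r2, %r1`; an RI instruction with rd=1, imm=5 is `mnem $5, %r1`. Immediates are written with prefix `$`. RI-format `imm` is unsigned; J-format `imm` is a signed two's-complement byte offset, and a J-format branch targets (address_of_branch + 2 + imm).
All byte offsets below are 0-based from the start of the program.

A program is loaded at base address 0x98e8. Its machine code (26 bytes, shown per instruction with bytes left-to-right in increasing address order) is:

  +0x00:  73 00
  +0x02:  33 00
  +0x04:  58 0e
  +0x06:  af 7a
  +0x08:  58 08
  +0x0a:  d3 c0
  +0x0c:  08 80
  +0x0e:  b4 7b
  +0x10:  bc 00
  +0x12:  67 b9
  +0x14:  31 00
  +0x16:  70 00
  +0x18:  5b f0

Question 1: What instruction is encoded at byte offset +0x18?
[18] 5b f0 → 0x5bf0
  op=0x5bf0>>10=0x16 ⇒ jz (J)
  imm: (w>>0)&0x3ff=0x3f0 (s10→-16) → $-16

jz $-16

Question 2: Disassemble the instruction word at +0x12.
shli $185, %r3

+0x12: 67 b9 ⇒ word 0x67b9 (big)
  opcode bits[15:10]=0x19: shli/RI
  rd: (w>>8)&0x3=0x3 → %r3
  imm: (w>>0)&0xff=0xb9 → $185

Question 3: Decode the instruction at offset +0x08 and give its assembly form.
jz $8

@+08  big-endian(58 08) = 0x5808
  opcode bits[15:10]=0x16: jz/J
  imm: (w>>0)&0x3ff=0x8 → $8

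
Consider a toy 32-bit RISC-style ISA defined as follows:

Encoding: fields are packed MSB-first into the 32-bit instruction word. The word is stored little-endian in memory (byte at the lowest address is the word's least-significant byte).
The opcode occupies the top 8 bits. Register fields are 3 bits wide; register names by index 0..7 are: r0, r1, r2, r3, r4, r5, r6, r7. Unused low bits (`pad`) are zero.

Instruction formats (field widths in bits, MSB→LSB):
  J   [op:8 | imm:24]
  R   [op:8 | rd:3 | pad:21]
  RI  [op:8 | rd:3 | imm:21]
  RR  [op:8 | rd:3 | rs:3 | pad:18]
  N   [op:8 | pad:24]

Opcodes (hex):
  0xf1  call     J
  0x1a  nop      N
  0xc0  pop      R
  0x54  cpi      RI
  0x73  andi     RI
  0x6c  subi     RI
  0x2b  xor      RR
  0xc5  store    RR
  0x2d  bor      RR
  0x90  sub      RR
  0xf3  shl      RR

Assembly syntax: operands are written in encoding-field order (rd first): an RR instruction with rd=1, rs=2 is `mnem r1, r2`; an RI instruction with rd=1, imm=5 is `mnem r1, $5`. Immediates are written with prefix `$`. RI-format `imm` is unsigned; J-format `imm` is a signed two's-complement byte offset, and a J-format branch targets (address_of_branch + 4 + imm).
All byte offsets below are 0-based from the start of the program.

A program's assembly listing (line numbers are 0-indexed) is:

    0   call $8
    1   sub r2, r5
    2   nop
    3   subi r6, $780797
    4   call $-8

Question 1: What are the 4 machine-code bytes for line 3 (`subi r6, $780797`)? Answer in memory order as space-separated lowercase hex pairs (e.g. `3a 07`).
fd e9 cb 6c

3. subi fields op=0x6c:8|rd=6:3|imm=780797:21 → word 6ccbe9fdh → fd e9 cb 6c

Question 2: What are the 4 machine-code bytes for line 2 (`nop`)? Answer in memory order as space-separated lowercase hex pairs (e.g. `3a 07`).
line 2 (nop): pack op=0x1a:8|pad=0:24 = 0x1a000000; little→ 00 00 00 1a

00 00 00 1a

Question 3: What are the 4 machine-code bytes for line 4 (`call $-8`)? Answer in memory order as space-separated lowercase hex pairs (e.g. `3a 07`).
f8 ff ff f1

4. call fields op=0xf1:8|imm=-8:24 → word f1fffff8h → f8 ff ff f1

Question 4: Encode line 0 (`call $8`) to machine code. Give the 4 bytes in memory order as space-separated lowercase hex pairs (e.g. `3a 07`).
08 00 00 f1

L0: call op=0xf1:8|imm=8:24 ⇒ 0xf1000008 ⇒ little 08 00 00 f1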